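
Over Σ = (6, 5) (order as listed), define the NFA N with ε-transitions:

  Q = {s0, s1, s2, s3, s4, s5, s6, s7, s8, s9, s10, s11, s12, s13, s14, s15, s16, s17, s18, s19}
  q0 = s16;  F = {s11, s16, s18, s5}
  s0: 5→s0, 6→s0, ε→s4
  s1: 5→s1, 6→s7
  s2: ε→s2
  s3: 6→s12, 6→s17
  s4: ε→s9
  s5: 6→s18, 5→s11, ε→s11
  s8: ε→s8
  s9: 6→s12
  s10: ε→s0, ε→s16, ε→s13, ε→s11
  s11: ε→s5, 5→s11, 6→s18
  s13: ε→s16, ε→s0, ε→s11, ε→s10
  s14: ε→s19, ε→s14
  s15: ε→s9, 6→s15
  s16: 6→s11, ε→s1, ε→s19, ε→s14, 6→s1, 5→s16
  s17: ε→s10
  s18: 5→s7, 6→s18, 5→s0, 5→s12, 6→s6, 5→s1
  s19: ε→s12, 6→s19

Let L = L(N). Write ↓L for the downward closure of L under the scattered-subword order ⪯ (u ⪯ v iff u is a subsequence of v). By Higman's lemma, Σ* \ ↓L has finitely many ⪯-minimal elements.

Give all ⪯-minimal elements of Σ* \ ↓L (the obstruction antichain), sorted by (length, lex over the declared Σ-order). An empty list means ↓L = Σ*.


|Q|=20, |F|=4, |δ|=44 (22 ε).
min D↑ (4 st, q0=0, F={3}): 0:6→1,5→0 1:6→2,5→1 2:6→2,5→3 3:6→3,5→3 (ε-aug+det+¬).
'665': |S_i|=[13, 11, 9, 6] end={s0,s1,s12,s4,s7,s9} ∉↓L; 3/3 del acc.
1 words, ⪯-incomp.

min(Σ*\↓L) = [665].


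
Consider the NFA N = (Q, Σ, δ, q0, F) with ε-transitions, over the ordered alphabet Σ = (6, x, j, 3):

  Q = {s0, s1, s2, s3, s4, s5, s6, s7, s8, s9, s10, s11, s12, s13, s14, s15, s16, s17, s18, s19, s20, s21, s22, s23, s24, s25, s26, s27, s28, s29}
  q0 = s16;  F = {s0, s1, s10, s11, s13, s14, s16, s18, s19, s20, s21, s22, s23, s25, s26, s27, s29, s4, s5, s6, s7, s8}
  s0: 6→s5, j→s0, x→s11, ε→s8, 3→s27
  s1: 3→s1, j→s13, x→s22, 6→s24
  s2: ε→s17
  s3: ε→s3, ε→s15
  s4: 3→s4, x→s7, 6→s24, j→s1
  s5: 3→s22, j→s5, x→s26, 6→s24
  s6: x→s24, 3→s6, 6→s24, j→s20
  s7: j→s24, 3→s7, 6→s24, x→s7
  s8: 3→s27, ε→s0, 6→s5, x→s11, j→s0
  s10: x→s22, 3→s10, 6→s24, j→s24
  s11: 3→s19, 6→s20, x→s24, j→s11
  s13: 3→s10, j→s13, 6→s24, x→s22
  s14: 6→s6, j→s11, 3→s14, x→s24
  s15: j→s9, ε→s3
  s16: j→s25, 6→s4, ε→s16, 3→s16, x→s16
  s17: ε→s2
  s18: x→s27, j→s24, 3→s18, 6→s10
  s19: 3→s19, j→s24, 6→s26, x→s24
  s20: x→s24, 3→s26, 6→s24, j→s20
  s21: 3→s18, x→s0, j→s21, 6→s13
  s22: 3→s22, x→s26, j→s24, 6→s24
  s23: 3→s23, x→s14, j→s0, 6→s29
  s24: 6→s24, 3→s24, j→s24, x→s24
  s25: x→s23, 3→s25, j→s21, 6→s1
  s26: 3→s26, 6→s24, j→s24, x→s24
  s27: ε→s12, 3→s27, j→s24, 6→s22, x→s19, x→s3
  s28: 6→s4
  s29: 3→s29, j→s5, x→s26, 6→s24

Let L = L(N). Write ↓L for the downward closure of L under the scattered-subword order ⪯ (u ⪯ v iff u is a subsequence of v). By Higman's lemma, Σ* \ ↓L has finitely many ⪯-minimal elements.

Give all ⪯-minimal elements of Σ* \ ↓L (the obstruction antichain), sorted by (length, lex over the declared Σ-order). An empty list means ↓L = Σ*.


|Q|=30, |F|=22, |δ|=104 (9 ε).
min D↑ (22 st, q0=0, F={3}): 0:6→1,x→0,j→2,3→0 1:6→3,x→4,j→5,3→1 2:6→5,x→6,j→7,3→2 3:6→3,x→3,j→3,3→3 4:6→3,x→4,j→3,3→4 5:6→3,x→8,j→9,3→5 6:6→10,x→11,j→12,3→6 7:6→9,x→12,j→7,3→13 8:6→3,x→14,j→3,3→8 9:6→3,x→8,j→9,3→15 10:6→3,x→14,j→16,3→10 11:6→17,x→3,j→18,3→11 12:6→16,x→18,j→12,3→19 13:6→15,x→19,j→3,3→13 14:6→3,x→3,j→3,3→14 15:6→3,x→8,j→3,3→15 16:6→3,x→14,j→16,3→8 17:6→3,x→3,j→20,3→17 18:6→20,x→3,j→18,3→21 19:6→8,x→21,j→3,3→19 20:6→3,x→3,j→20,3→14 21:6→14,x→3,j→3,3→21 (ε-aug+det+¬).
'66': N↓-sim [27, 12, 1] end={s24} rej; 2/2 single-dels accept.
'6xj': run [27, 12, 4, 1] end={s24} rej; 3/3 deletions ∈↓L.
'jxxx': run [27, 24, 18, 10, 1] end={s24} — reject; 4/4 single-dels accept.
'jj3j': N↓-sim [27, 24, 18, 11, 2] end={s24,s9} ∉↓L; 4/4 del acc.
4 minimals (antichain).

Antichain: [66, 6xj, jxxx, jj3j].


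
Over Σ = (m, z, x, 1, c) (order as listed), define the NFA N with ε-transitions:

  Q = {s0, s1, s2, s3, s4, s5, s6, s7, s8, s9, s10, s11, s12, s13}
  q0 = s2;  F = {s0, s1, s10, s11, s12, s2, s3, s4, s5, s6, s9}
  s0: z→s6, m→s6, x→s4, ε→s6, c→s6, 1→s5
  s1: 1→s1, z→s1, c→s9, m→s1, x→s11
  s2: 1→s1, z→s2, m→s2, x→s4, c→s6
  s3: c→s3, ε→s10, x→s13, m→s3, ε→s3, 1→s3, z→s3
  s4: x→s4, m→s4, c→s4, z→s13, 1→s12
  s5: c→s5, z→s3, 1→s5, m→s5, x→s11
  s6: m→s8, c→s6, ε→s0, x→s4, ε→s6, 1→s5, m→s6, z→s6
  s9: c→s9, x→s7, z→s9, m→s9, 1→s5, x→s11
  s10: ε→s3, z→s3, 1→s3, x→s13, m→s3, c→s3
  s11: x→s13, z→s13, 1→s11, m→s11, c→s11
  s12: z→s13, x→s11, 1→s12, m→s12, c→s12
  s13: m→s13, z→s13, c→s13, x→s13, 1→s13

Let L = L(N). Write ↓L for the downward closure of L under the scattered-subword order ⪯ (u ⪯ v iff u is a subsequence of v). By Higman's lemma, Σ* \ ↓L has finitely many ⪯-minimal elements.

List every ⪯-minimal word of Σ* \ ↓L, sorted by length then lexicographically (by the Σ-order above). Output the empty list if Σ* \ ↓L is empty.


A = [xz, 1xx, c1zx].

|Q|=14, |F|=11, |δ|=68 (6 ε).
min D↑ (10 st, q0=0, F={4}): 0:m→0,z→0,x→1,1→2,c→3 1:m→1,z→4,x→1,1→5,c→1 2:m→2,z→2,x→6,1→2,c→7 3:m→3,z→3,x→1,1→8,c→3 4:m→4,z→4,x→4,1→4,c→4 5:m→5,z→4,x→6,1→5,c→5 6:m→6,z→4,x→4,1→6,c→6 7:m→7,z→7,x→6,1→8,c→7 8:m→8,z→9,x→6,1→8,c→8 9:m→9,z→9,x→4,1→9,c→9 [Hopcroft].
'xz': run [14, 5, 1] end={s13} rej; 2/2 single-dels accept.
'1xx': run [14, 9, 3, 1] end={s13} ∉↓L; 3/3 deletions ∈↓L.
'c1zx': |S_i|=[14, 12, 6, 3, 1] end={s13} rej; 4/4 del acc.
3 minimals (antichain).


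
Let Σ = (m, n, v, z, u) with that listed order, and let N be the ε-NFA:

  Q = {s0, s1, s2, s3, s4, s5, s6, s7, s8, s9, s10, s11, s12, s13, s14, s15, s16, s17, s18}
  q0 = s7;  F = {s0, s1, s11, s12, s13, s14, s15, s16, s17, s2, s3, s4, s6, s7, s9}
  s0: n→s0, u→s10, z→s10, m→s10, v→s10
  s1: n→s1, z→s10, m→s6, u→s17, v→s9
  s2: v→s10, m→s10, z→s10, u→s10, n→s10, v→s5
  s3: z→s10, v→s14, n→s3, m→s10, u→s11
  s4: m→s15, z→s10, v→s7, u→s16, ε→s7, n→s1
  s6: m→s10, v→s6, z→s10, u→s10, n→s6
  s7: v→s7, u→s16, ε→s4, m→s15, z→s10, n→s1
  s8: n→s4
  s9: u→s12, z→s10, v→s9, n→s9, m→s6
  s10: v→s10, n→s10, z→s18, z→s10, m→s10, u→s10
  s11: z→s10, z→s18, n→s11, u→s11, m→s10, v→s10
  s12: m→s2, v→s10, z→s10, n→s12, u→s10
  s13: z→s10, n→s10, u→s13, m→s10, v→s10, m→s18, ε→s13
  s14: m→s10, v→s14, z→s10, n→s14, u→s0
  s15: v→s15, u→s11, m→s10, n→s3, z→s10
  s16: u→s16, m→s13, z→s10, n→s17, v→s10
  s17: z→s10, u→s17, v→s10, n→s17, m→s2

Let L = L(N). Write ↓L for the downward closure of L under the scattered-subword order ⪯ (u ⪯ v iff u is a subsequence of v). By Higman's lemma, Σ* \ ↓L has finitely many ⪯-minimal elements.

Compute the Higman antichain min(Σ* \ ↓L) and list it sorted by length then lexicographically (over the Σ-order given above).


min(Σ*\↓L) = [z, mm, uv, nmu, umn, nvuu].

|Q|=19, |F|=15, |δ|=88 (3 ε).
min D↑ (15 st, q0=0, F={3}): 0:m→1,n→2,v→0,z→3,u→4 1:m→3,n→5,v→1,z→3,u→6 2:m→7,n→2,v→8,z→3,u→9 3:m→3,n→3,v→3,z→3,u→3 4:m→10,n→9,v→3,z→3,u→4 5:m→3,n→5,v→11,z→3,u→6 6:m→3,n→6,v→3,z→3,u→6 7:m→3,n→7,v→7,z→3,u→3 8:m→7,n→8,v→8,z→3,u→12 9:m→13,n→9,v→3,z→3,u→9 10:m→3,n→3,v→3,z→3,u→10 11:m→3,n→11,v→11,z→3,u→14 12:m→13,n→12,v→3,z→3,u→3 13:m→3,n→3,v→3,z→3,u→3 14:m→3,n→14,v→3,z→3,u→3 [Hopcroft].
'z': run [18, 2] end={s10,s18} ∉↓L; 1/1 single-dels accept.
'mm': |S_i|=[18, 11, 2] end={s10,s18} rej; 2/2 deletions ∈↓L.
'uv': run [18, 10, 3] end={s10,s18,s5} ∉↓L; 2/2 del acc.
'nmu': N↓-sim [18, 13, 5, 2] end={s10,s18} — reject; 3/3 single-dels accept.
'umn': N↓-sim [18, 10, 5, 2] end={s10,s18} — reject; 3/3 del acc.
'nvuu': run [18, 13, 9, 6, 2] end={s10,s18} rej; 4/4 deletions ∈↓L.
6 minimals (antichain).


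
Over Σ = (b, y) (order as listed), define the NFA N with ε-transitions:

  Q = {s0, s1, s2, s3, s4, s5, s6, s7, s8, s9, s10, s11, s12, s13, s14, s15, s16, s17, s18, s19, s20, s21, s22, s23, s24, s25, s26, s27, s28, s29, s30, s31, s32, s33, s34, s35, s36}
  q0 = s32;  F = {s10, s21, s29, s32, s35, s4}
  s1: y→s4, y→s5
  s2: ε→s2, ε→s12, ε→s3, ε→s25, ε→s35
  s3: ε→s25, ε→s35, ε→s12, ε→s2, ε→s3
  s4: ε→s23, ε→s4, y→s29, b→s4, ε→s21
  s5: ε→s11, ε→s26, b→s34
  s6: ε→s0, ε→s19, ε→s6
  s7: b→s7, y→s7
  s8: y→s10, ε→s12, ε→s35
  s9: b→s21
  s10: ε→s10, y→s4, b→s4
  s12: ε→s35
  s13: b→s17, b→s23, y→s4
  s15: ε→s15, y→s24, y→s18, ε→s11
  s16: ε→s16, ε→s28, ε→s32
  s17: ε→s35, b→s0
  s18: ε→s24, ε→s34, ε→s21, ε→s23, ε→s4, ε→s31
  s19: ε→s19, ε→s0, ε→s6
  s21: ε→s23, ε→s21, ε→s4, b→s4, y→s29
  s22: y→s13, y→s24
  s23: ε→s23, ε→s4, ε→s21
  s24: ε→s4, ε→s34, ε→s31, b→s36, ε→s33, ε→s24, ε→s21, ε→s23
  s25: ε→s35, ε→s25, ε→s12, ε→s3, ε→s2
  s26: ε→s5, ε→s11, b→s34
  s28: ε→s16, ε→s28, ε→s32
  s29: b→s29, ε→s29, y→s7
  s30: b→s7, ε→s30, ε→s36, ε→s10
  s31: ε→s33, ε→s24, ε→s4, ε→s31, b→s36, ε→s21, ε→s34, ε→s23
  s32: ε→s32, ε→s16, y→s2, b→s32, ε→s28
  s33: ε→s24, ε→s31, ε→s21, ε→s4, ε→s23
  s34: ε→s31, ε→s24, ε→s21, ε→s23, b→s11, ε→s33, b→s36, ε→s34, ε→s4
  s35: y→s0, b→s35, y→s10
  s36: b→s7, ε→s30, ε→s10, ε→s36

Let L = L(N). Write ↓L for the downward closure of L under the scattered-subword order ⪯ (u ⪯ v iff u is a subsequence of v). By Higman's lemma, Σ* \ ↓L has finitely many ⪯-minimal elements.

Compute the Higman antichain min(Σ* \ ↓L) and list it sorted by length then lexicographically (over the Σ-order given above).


min(Σ*\↓L) = [yybyy, yyyyy].

|Q|=37, |F|=6, |δ|=124 (89 ε).
min D↑ (6 st, q0=0, F={5}): 0:b→0,y→1 1:b→1,y→2 2:b→3,y→3 3:b→3,y→4 4:b→4,y→5 5:b→5,y→5 [Hopcroft].
'yybyy': N↓-sim [15, 12, 7, 5, 2, 1] end={s7} rej; 5/5 del acc.
'yyyyy': run [15, 12, 7, 5, 2, 1] end={s7} — reject; 5/5 del acc.
2 obstructions.


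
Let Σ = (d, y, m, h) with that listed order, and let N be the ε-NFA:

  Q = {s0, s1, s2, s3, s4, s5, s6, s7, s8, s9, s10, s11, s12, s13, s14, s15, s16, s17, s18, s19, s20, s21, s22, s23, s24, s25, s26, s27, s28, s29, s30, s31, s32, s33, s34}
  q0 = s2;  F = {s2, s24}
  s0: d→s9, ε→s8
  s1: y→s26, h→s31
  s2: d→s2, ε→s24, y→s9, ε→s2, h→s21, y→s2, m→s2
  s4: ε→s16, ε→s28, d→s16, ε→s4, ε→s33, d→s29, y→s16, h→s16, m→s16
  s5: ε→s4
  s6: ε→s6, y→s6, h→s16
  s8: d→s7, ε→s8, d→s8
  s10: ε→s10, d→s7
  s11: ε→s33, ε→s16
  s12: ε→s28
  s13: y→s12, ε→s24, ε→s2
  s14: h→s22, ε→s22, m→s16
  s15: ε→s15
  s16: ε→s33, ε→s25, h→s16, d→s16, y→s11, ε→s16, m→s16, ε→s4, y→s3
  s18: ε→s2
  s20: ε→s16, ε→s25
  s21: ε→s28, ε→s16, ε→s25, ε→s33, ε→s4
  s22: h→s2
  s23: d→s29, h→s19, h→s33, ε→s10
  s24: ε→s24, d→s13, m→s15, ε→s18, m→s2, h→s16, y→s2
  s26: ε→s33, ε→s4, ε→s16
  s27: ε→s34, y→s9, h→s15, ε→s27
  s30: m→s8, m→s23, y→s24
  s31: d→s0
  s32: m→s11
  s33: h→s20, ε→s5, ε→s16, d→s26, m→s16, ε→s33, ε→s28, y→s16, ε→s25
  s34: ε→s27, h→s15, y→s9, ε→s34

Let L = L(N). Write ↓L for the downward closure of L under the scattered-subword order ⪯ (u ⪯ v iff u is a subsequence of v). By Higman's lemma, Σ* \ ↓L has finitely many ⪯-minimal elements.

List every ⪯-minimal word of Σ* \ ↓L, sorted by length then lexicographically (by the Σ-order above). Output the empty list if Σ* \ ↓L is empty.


min(Σ*\↓L) = [h].

|Q|=35, |F|=2, |δ|=93 (45 ε).
min D↑ (2 st, q0=0, F={1}): 0:d→0,y→0,m→0,h→1 1:d→1,y→1,m→1,h→1 [Hopcroft].
'h': N↓-sim [19, 12] end={s11,s16,s20,s21,s25,s26,s28,s29,s3,s33,s4,s5} ∉↓L; 1/1 single-dels accept.
1 words, ⪯-incomp.


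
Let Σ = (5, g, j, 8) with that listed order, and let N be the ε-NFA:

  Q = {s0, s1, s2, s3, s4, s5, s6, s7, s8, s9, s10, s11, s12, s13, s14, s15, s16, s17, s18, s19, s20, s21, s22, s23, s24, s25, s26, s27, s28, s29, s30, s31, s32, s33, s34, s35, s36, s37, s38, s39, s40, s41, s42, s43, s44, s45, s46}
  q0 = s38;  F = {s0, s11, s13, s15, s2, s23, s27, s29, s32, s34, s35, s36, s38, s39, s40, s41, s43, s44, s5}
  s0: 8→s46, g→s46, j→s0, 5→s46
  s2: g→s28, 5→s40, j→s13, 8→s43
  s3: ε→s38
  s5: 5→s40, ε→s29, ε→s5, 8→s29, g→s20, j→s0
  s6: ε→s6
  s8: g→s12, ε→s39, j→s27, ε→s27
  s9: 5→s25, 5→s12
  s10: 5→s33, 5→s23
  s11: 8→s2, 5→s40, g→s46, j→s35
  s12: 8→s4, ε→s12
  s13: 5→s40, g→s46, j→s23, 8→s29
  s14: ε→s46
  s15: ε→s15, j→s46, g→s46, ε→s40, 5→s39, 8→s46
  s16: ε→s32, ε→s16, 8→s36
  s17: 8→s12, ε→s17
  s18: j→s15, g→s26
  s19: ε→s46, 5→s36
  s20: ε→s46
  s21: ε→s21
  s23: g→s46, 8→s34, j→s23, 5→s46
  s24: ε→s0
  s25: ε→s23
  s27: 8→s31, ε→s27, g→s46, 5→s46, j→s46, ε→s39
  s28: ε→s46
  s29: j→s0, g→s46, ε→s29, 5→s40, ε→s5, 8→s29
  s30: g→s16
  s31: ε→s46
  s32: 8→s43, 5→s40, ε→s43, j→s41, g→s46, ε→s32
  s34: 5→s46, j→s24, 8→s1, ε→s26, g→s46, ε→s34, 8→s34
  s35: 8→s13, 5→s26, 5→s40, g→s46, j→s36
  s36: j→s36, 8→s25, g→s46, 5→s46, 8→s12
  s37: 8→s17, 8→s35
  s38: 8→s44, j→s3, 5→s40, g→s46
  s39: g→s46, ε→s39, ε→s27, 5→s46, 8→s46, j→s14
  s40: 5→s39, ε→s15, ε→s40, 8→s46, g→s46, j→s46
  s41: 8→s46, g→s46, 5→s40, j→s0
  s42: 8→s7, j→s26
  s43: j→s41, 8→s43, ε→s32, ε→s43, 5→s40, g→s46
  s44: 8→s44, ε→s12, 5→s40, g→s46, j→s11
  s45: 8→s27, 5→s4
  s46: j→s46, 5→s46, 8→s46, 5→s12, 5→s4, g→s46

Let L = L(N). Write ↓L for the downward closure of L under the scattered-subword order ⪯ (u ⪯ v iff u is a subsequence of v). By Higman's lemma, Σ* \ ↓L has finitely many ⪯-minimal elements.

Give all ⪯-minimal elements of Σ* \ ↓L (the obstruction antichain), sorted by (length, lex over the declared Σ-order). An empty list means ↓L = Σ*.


Antichain: [g, 5j, 58, 555, 8jjj5, 8j88j8].

|Q|=47, |F|=19, |δ|=139 (35 ε).
min D↑ (16 st, q0=0, F={2}): 0:5→1,g→2,j→0,8→3 1:5→4,g→2,j→2,8→2 2:5→2,g→2,j→2,8→2 3:5→1,g→2,j→5,8→3 4:5→2,g→2,j→2,8→2 5:5→1,g→2,j→6,8→7 6:5→1,g→2,j→8,8→9 7:5→1,g→2,j→9,8→10 8:5→2,g→2,j→8,8→11 9:5→1,g→2,j→11,8→12 10:5→1,g→2,j→13,8→10 11:5→2,g→2,j→11,8→14 12:5→1,g→2,j→15,8→12 13:5→1,g→2,j→15,8→2 14:5→2,g→2,j→15,8→14 15:5→2,g→2,j→15,8→2 [Hopcroft].
'g': run [31, 5] end={s12,s20,s28,s4,s46} ∉↓L; 1/1 deletions ∈↓L.
'5j': N↓-sim [31, 10, 4] end={s12,s14,s4,s46} rej; 2/2 del acc.
'58': |S_i|=[31, 10, 4] end={s12,s31,s4,s46} — reject; 2/2 del acc.
'555': |S_i|=[31, 10, 7, 3] end={s12,s4,s46} ∉↓L; 3/3 del acc.
'8jjj5': N↓-sim [31, 29, 28, 23, 12, 3] end={s12,s4,s46} rej; 5/5 del acc.
'8j88j8': N↓-sim [31, 29, 28, 25, 20, 12, 4] end={s12,s31,s4,s46} rej; 6/6 deletions ∈↓L.
6 obstructions.


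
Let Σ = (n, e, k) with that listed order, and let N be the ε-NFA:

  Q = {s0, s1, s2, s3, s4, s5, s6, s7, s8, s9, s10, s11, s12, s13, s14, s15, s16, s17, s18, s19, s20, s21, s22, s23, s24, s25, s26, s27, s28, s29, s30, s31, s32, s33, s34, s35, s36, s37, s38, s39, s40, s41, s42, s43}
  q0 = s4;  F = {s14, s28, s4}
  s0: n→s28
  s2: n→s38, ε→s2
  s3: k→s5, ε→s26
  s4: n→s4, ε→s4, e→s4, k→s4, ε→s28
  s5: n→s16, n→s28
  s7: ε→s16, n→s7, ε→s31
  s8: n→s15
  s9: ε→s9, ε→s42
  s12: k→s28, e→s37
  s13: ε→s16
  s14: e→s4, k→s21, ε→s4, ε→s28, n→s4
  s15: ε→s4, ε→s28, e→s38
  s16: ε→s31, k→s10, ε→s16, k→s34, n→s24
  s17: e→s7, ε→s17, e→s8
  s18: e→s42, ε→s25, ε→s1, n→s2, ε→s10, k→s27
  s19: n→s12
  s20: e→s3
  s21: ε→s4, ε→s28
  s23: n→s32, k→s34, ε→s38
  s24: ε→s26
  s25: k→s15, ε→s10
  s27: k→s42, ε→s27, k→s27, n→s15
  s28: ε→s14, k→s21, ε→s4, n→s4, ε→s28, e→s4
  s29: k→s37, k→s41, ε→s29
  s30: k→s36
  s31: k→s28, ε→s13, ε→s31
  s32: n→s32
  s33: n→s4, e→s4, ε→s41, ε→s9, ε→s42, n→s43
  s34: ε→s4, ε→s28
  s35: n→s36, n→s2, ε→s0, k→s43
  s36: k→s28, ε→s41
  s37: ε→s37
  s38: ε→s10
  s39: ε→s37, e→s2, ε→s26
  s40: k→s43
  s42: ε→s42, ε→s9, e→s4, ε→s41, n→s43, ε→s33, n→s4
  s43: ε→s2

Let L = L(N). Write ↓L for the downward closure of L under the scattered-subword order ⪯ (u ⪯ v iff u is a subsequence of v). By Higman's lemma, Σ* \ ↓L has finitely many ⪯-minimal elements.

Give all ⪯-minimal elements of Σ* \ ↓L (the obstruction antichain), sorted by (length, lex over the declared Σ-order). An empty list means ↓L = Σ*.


|Q|=44, |F|=3, |δ|=99 (47 ε).
min D↑ (1 st, q0=0, F={}): 0:n→0,e→0,k→0 (ε-aug+det+¬).
L(D↑) = ∅; no obstructions.

A = [].


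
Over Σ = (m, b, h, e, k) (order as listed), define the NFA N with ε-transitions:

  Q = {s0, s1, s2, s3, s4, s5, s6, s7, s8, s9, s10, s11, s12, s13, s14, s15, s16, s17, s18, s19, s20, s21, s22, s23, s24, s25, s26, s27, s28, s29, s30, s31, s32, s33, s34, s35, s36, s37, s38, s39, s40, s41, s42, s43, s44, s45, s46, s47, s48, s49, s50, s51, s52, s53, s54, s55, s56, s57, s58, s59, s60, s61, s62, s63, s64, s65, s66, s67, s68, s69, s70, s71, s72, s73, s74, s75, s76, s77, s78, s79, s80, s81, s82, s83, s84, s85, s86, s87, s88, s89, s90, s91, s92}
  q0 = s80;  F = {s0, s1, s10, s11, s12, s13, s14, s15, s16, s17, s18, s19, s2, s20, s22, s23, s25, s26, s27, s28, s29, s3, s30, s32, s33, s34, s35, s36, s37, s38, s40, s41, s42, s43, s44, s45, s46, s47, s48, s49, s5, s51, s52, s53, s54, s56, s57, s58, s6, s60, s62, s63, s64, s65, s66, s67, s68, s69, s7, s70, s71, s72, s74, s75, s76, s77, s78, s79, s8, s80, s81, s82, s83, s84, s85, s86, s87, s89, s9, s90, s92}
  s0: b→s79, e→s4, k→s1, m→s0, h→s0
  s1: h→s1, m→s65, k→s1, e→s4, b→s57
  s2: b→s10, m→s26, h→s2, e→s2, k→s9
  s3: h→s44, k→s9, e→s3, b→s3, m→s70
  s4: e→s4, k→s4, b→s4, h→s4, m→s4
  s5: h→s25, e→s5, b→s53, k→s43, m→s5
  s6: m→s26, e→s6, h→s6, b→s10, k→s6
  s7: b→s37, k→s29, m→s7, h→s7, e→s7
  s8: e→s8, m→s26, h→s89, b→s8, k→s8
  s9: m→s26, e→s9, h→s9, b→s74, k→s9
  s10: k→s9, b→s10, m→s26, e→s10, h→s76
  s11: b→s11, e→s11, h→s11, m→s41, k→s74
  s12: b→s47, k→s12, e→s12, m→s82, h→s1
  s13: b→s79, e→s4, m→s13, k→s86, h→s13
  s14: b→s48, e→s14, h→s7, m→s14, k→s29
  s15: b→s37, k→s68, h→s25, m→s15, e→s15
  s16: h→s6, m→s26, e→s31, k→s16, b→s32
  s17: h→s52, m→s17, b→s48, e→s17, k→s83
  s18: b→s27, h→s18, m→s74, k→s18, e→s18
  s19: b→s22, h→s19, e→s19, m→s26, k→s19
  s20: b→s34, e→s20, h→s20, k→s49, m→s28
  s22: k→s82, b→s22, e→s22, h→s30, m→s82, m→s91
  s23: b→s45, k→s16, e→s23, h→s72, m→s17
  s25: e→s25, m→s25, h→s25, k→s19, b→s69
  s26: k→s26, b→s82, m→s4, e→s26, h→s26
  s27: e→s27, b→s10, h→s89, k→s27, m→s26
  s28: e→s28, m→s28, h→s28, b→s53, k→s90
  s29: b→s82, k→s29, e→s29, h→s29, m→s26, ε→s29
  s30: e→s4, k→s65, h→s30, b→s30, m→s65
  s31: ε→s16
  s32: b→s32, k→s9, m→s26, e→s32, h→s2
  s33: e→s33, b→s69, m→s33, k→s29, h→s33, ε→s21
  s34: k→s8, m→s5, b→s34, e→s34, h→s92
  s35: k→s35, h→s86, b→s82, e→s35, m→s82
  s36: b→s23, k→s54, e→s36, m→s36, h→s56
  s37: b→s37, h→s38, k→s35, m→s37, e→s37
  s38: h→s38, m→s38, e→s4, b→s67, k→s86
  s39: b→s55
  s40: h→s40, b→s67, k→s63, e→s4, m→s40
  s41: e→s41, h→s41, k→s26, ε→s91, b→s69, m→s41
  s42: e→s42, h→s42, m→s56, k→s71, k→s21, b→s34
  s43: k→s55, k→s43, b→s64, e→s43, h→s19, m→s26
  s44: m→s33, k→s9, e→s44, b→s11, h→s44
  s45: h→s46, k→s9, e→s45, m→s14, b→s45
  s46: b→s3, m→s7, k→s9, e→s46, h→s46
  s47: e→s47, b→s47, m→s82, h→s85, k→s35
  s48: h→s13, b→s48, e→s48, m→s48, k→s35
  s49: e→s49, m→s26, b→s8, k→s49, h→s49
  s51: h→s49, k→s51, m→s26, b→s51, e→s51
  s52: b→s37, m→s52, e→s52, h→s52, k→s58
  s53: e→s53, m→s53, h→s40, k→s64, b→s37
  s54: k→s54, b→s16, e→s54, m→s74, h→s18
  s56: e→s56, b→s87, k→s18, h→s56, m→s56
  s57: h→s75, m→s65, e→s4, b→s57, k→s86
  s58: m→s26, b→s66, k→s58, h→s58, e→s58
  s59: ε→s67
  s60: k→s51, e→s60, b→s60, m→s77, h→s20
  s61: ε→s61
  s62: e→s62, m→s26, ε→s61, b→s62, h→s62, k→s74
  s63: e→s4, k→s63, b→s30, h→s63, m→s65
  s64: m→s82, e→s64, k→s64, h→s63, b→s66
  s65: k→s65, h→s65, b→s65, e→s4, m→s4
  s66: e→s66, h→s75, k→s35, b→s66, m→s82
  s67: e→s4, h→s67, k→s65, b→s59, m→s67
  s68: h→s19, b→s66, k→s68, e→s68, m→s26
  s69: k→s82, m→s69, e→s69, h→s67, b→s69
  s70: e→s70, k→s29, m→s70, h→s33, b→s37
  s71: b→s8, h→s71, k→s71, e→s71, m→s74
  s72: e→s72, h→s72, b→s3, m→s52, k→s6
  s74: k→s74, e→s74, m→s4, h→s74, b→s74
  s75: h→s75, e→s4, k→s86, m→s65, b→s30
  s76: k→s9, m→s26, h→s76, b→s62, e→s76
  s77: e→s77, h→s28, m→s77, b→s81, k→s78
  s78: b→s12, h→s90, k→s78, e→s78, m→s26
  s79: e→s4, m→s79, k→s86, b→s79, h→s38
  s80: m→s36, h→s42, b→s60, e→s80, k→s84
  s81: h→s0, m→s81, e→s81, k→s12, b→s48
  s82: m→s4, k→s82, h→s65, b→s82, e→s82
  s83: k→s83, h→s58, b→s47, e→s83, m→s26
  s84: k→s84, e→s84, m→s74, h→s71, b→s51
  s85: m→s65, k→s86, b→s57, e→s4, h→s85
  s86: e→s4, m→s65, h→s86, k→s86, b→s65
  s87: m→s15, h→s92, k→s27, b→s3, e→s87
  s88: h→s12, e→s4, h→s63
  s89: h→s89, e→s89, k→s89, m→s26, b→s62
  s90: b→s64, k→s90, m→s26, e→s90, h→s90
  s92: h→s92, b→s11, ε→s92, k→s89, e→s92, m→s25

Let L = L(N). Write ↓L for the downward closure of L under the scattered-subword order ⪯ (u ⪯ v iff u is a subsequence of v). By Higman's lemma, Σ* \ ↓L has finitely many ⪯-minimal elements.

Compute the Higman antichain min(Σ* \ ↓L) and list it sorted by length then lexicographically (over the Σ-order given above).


Antichain: [kmm, bmbhe, mbbkbm, hbhbkm].

|Q|=93, |F|=81, |δ|=425 (8 ε).
min D↑ (82 st, q0=0, F={28}): 0:m→1,b→2,h→3,e→0,k→4 1:m→1,b→5,h→6,e→1,k→7 2:m→8,b→2,h→9,e→2,k→10 3:m→6,b→11,h→3,e→3,k→12 4:m→13,b→10,h→12,e→4,k→4 5:m→14,b→15,h→16,e→5,k→17 6:m→6,b→18,h→6,e→6,k→19 7:m→13,b→17,h→19,e→7,k→7 8:m→8,b→20,h→21,e→8,k→22 9:m→21,b→11,h→9,e→9,k→23 10:m→24,b→10,h→23,e→10,k→10 11:m→25,b→11,h→26,e→11,k→27 12:m→13,b→27,h→12,e→12,k→12 13:m→28,b→13,h→13,e→13,k→13 14:m→14,b→29,h→30,e→14,k→31 15:m→32,b→15,h→33,e→15,k→34 16:m→30,b→35,h→16,e→16,k→36 17:m→24,b→37,h→36,e→17,k→17 18:m→38,b→35,h→26,e→18,k→39 19:m→13,b→39,h→19,e→19,k→19 20:m→20,b→29,h→40,e→20,k→41 21:m→21,b→42,h→21,e→21,k→43 22:m→24,b→41,h→43,e→22,k→22 23:m→24,b→27,h→23,e→23,k→23 24:m→28,b→44,h→24,e→24,k→24 25:m→25,b→42,h→45,e→25,k→46 26:m→45,b→47,h→26,e→26,k→48 27:m→24,b→27,h→48,e→27,k→27 28:m→28,b→28,h→28,e→28,k→28 29:m→29,b→29,h→49,e→29,k→50 30:m→30,b→51,h→30,e→30,k→52 31:m→24,b→53,h→52,e→31,k→31 32:m→32,b→29,h→54,e→32,k→55 33:m→54,b→35,h→33,e→33,k→34 34:m→24,b→13,h→34,e→34,k→34 35:m→56,b→35,h→57,e→35,k→34 36:m→24,b→58,h→36,e→36,k→36 37:m→24,b→37,h→59,e→37,k→34 38:m→38,b→51,h→45,e→38,k→60 39:m→24,b→58,h→48,e→39,k→39 40:m→40,b→61,h→40,e→28,k→62 41:m→44,b→53,h→62,e→41,k→41 42:m→42,b→51,h→63,e→42,k→64 43:m→24,b→64,h→43,e→43,k→43 44:m→28,b→44,h→65,e→44,k→44 45:m→45,b→66,h→45,e→45,k→67 46:m→24,b→64,h→67,e→46,k→46 47:m→68,b→47,h→47,e→47,k→13 48:m→24,b→69,h→48,e→48,k→48 49:m→49,b→61,h→49,e→28,k→70 50:m→44,b→44,h→70,e→50,k→50 51:m→51,b→51,h→71,e→51,k→50 52:m→24,b→72,h→52,e→52,k→52 53:m→44,b→53,h→73,e→53,k→50 54:m→54,b→51,h→54,e→54,k→55 55:m→24,b→44,h→55,e→55,k→55 56:m→56,b→51,h→74,e→56,k→55 57:m→74,b→47,h→57,e→57,k→34 58:m→24,b→58,h→75,e→58,k→34 59:m→24,b→58,h→59,e→59,k→34 60:m→24,b→72,h→67,e→60,k→60 61:m→61,b→61,h→71,e→28,k→70 62:m→65,b→76,h→62,e→28,k→62 63:m→63,b→77,h→63,e→28,k→78 64:m→44,b→72,h→78,e→64,k→64 65:m→28,b→65,h→65,e→28,k→65 66:m→66,b→66,h→77,e→66,k→44 67:m→24,b→79,h→67,e→67,k→67 68:m→68,b→66,h→68,e→68,k→24 69:m→24,b→69,h→69,e→69,k→13 70:m→65,b→65,h→70,e→28,k→70 71:m→71,b→77,h→71,e→28,k→70 72:m→44,b→72,h→80,e→72,k→50 73:m→65,b→76,h→73,e→28,k→70 74:m→74,b→66,h→74,e→74,k→55 75:m→24,b→69,h→75,e→75,k→34 76:m→65,b→76,h→80,e→28,k→70 77:m→77,b→77,h→77,e→28,k→65 78:m→65,b→81,h→78,e→28,k→78 79:m→44,b→79,h→81,e→79,k→44 80:m→65,b→81,h→80,e→28,k→70 81:m→65,b→81,h→81,e→28,k→65.
'kmm': run [88, 48, 6, 1] end={s4} ∉↓L; 3/3 deletions ∈↓L.
'bmbhe': |S_i|=[88, 80, 52, 29, 16, 1] end={s4} rej; 5/5 single-dels accept.
'mbbkbm': N↓-sim [88, 78, 67, 42, 9, 4, 1] end={s4} — reject; 6/6 single-dels accept.
'hbhbkm': |S_i|=[88, 68, 49, 30, 15, 5, 1] end={s4} rej; 6/6 single-dels accept.
4 words, ⪯-incomp.


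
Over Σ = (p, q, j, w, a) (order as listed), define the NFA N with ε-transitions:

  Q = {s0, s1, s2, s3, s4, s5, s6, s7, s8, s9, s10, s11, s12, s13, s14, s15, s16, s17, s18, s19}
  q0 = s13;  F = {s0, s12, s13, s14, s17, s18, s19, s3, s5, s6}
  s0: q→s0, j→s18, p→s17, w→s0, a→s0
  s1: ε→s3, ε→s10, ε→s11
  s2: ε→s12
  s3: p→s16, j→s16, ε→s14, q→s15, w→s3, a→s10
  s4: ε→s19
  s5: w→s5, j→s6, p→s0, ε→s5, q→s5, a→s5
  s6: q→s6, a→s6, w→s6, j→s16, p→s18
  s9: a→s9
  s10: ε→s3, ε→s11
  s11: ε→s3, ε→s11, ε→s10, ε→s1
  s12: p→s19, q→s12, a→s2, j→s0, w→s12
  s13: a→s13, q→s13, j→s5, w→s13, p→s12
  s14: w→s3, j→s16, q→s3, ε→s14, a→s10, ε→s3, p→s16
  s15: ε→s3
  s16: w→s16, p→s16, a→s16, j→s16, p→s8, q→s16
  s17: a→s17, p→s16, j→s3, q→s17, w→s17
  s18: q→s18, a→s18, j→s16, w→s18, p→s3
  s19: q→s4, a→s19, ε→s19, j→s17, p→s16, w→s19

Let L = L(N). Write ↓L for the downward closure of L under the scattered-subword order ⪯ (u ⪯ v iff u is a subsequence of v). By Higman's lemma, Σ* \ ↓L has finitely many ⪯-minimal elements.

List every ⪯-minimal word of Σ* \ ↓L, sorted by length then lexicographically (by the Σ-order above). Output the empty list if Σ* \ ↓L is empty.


min(Σ*\↓L) = [ppp, jjj].

|Q|=20, |F|=10, |δ|=74 (17 ε).
min D↑ (10 st, q0=0, F={6}): 0:p→1,q→0,j→2,w→0,a→0 1:p→3,q→1,j→4,w→1,a→1 2:p→4,q→2,j→5,w→2,a→2 3:p→6,q→3,j→7,w→3,a→3 4:p→7,q→4,j→8,w→4,a→4 5:p→8,q→5,j→6,w→5,a→5 6:p→6,q→6,j→6,w→6,a→6 7:p→6,q→7,j→9,w→7,a→7 8:p→9,q→8,j→6,w→8,a→8 9:p→6,q→9,j→6,w→9,a→9.
'ppp': |S_i|=[18, 15, 11, 2] end={s16,s8} rej; 3/3 single-dels accept.
'jjj': run [18, 13, 10, 2] end={s16,s8} ∉↓L; 3/3 single-dels accept.
2 words, ⪯-incomp.


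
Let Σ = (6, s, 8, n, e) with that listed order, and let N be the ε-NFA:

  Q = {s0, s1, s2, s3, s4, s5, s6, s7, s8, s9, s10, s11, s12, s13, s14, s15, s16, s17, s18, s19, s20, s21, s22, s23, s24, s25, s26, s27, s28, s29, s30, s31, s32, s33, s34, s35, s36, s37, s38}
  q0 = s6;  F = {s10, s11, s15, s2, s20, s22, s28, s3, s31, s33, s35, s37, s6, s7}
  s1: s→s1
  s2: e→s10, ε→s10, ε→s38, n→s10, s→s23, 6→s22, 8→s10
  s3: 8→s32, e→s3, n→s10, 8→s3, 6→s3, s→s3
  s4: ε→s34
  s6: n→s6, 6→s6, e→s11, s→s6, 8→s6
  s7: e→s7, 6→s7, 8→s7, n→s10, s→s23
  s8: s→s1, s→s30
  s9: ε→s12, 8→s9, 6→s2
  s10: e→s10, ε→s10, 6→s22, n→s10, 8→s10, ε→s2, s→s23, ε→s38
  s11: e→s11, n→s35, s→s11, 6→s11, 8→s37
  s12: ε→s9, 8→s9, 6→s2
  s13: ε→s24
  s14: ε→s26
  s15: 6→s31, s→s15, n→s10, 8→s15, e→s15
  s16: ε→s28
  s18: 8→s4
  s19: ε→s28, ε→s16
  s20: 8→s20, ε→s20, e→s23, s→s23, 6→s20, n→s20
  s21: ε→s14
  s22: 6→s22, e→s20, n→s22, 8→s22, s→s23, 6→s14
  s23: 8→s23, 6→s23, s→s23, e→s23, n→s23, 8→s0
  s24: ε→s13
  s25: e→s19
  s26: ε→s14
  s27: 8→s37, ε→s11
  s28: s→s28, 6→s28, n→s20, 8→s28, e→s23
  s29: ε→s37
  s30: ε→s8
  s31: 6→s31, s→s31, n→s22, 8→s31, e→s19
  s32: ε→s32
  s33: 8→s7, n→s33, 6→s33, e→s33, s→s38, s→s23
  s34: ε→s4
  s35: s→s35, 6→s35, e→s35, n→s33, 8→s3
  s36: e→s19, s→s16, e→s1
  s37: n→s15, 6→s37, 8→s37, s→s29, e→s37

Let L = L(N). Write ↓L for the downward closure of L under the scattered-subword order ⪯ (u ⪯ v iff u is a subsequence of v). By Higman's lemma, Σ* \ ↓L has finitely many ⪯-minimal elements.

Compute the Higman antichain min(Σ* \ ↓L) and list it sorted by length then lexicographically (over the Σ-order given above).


|Q|=39, |F|=14, |δ|=114 (22 ε).
min D↑ (14 st, q0=0, F={9}): 0:6→0,s→0,8→0,n→0,e→1 1:6→1,s→1,8→2,n→3,e→1 2:6→2,s→2,8→2,n→4,e→2 3:6→3,s→3,8→5,n→6,e→3 4:6→7,s→4,8→4,n→8,e→4 5:6→5,s→5,8→5,n→8,e→5 6:6→6,s→9,8→10,n→6,e→6 7:6→7,s→7,8→7,n→11,e→12 8:6→11,s→9,8→8,n→8,e→8 9:6→9,s→9,8→9,n→9,e→9 10:6→10,s→9,8→10,n→8,e→10 11:6→11,s→9,8→11,n→11,e→13 12:6→12,s→12,8→12,n→13,e→9 13:6→13,s→9,8→13,n→13,e→9 (ε-aug+det+¬).
'enns': run [23, 22, 19, 11, 3] end={s0,s23,s38} — reject; 4/4 deletions ∈↓L.
'e8n6ee': run [23, 22, 19, 14, 10, 6, 2] end={s0,s23} — reject; 6/6 deletions ∈↓L.
2 obstructions.

A = [enns, e8n6ee].


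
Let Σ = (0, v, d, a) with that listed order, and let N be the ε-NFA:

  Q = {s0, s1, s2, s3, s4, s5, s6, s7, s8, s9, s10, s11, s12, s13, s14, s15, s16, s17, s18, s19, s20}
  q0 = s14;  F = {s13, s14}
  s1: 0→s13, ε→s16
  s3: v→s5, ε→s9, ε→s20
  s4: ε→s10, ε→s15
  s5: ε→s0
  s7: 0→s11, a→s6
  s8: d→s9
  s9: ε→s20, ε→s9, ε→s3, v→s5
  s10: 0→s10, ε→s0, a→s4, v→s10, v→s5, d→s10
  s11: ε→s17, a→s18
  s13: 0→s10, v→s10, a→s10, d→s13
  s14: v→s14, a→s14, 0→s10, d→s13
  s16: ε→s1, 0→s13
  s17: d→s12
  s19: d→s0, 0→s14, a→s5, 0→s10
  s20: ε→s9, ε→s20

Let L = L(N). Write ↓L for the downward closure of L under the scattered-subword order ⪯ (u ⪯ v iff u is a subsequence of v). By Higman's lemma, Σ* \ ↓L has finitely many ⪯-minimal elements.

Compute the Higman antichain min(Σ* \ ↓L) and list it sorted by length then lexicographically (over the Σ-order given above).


|Q|=21, |F|=2, |δ|=40 (14 ε).
min D↑ (3 st, q0=0, F={1}): 0:0→1,v→0,d→2,a→0 1:0→1,v→1,d→1,a→1 2:0→1,v→1,d→2,a→1.
'0': N↓-sim [7, 5] end={s0,s10,s15,s4,s5} ∉↓L; 1/1 del acc.
'dv': |S_i|=[7, 6, 5] end={s0,s10,s15,s4,s5} — reject; 2/2 del acc.
'da': N↓-sim [7, 6, 5] end={s0,s10,s15,s4,s5} rej; 2/2 single-dels accept.
3 words, ⪯-incomp.

A = [0, dv, da].


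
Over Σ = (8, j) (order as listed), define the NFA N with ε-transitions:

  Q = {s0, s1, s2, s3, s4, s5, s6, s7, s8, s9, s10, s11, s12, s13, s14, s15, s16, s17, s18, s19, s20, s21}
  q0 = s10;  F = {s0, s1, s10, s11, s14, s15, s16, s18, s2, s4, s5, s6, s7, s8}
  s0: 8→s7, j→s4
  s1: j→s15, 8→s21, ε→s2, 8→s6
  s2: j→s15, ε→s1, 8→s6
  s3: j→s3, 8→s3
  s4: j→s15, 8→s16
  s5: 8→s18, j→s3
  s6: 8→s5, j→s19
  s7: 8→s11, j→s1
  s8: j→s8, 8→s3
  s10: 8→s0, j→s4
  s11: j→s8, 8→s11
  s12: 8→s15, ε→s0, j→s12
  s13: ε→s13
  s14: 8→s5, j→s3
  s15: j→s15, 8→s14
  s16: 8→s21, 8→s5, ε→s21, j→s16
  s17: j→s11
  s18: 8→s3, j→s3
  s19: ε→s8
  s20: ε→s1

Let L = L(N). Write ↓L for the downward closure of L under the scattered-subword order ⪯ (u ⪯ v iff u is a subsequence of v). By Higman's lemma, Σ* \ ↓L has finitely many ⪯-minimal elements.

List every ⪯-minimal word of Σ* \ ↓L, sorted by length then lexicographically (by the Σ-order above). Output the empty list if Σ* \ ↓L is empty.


|Q|=22, |F|=14, |δ|=42 (7 ε).
min D↑ (14 st, q0=0, F={13}): 0:8→1,j→2 1:8→3,j→2 2:8→4,j→5 3:8→6,j→7 4:8→8,j→4 5:8→9,j→5 6:8→6,j→10 7:8→11,j→5 8:8→12,j→13 9:8→8,j→13 10:8→13,j→10 11:8→8,j→10 12:8→13,j→13 13:8→13,j→13.
'j88j': N↓-sim [17, 13, 9, 4, 1] end={s3} ∉↓L; 4/4 del acc.
'jj8j': N↓-sim [17, 13, 9, 5, 1] end={s3} rej; 4/4 single-dels accept.
'888j8': |S_i|=[17, 16, 14, 9, 3, 1] end={s3} rej; 5/5 del acc.
'j8888': N↓-sim [17, 13, 9, 4, 2, 1] end={s3} rej; 5/5 del acc.
4 obstructions.

Antichain: [j88j, jj8j, 888j8, j8888].


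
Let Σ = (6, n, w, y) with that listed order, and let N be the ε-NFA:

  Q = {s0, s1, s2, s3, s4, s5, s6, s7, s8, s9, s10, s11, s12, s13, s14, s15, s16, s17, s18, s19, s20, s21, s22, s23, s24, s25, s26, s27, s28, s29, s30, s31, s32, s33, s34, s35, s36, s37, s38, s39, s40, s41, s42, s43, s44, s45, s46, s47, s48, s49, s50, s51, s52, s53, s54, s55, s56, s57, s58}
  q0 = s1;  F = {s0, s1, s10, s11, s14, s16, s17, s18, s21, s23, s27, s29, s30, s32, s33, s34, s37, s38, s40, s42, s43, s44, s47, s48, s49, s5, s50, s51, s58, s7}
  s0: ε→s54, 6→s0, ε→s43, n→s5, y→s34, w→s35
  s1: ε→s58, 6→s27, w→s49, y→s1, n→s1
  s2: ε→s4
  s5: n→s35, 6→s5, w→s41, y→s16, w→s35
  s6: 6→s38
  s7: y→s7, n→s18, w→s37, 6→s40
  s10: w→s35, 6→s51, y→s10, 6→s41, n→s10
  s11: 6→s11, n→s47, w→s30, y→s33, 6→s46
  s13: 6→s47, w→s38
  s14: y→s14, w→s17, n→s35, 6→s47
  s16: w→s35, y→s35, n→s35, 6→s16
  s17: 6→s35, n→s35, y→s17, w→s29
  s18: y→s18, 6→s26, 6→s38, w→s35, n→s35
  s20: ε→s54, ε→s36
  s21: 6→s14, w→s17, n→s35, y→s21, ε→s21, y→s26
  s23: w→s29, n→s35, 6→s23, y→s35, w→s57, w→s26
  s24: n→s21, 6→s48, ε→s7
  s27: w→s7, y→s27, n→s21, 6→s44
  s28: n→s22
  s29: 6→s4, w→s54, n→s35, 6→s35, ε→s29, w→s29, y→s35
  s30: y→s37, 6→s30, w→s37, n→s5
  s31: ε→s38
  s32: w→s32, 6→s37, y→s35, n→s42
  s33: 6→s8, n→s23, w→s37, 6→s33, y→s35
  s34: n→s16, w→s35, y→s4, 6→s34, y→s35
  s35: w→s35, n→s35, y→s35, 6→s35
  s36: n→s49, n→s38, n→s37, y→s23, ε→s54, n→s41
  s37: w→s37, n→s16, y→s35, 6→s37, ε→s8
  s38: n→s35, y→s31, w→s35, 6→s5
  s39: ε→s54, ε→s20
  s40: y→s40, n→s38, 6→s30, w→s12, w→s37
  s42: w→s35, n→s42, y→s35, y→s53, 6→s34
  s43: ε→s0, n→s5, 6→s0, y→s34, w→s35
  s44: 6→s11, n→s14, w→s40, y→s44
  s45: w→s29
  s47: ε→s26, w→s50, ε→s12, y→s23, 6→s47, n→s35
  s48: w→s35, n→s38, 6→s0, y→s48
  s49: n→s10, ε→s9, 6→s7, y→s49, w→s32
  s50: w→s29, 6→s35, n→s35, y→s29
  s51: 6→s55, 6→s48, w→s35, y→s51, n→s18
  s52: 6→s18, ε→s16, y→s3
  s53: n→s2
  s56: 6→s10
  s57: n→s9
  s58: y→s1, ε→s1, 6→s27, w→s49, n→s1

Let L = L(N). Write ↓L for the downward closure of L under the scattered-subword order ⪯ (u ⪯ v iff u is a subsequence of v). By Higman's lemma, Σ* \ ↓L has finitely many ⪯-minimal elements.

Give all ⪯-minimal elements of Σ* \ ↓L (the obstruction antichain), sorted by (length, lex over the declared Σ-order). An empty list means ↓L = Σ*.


|Q|=59, |F|=30, |δ|=175 (20 ε).
min D↑ (29 st, q0=0, F={11}): 0:6→1,n→0,w→2,y→0 1:6→3,n→4,w→5,y→1 2:6→5,n→6,w→7,y→2 3:6→8,n→9,w→10,y→3 4:6→9,n→11,w→12,y→4 5:6→10,n→13,w→14,y→5 6:6→15,n→6,w→11,y→6 7:6→14,n→16,w→7,y→11 8:6→8,n→17,w→18,y→19 9:6→17,n→11,w→12,y→9 10:6→18,n→20,w→14,y→10 11:6→11,n→11,w→11,y→11 12:6→11,n→11,w→21,y→12 13:6→20,n→11,w→11,y→13 14:6→14,n→22,w→14,y→11 15:6→23,n→13,w→11,y→15 16:6→24,n→16,w→11,y→11 17:6→17,n→11,w→25,y→26 18:6→18,n→27,w→14,y→14 19:6→19,n→26,w→14,y→11 20:6→27,n→11,w→11,y→20 21:6→11,n→11,w→21,y→11 22:6→22,n→11,w→11,y→11 23:6→28,n→20,w→11,y→23 24:6→24,n→22,w→11,y→11 25:6→11,n→11,w→21,y→21 26:6→26,n→11,w→21,y→11 27:6→27,n→11,w→11,y→22 28:6→28,n→27,w→11,y→24 (ε-aug+det+¬).
'6nn': |S_i|=[44, 36, 20, 2] end={s35,s9} ∉↓L; 3/3 single-dels accept.
'wnw': run [44, 33, 21, 2] end={s35,s41} ∉↓L; 3/3 deletions ∈↓L.
'wwy': |S_i|=[44, 33, 14, 4] end={s2,s35,s4,s53} rej; 3/3 deletions ∈↓L.
'6nw6': N↓-sim [44, 36, 20, 10, 2] end={s35,s4} ∉↓L; 4/4 del acc.
'666yy': |S_i|=[44, 36, 31, 23, 13, 2] end={s35,s4} ∉↓L; 5/5 single-dels accept.
5 minimals (antichain).

min(Σ*\↓L) = [6nn, wnw, wwy, 6nw6, 666yy].


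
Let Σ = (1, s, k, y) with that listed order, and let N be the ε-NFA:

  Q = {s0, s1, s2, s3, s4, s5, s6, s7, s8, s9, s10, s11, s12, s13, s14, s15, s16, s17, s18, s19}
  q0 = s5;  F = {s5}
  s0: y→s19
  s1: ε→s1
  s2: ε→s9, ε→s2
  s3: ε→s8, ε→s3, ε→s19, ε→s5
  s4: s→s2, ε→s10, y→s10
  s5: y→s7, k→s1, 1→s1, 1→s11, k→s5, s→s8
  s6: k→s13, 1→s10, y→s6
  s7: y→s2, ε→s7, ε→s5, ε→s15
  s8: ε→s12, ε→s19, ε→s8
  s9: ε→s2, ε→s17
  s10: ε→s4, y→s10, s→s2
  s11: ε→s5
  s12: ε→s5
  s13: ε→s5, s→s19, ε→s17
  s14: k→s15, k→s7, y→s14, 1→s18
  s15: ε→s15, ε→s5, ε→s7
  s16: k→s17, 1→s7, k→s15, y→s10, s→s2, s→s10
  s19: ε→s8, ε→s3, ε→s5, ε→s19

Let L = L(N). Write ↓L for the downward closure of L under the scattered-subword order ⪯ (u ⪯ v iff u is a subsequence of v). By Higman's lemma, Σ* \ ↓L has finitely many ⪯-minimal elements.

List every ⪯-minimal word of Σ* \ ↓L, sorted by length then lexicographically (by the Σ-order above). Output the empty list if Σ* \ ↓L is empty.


|Q|=20, |F|=1, |δ|=54 (28 ε).
min D↑ (1 st, q0=0, F={}): 0:1→0,s→0,k→0,y→0.
L(D↑) = ∅; no obstructions.

Antichain: [].


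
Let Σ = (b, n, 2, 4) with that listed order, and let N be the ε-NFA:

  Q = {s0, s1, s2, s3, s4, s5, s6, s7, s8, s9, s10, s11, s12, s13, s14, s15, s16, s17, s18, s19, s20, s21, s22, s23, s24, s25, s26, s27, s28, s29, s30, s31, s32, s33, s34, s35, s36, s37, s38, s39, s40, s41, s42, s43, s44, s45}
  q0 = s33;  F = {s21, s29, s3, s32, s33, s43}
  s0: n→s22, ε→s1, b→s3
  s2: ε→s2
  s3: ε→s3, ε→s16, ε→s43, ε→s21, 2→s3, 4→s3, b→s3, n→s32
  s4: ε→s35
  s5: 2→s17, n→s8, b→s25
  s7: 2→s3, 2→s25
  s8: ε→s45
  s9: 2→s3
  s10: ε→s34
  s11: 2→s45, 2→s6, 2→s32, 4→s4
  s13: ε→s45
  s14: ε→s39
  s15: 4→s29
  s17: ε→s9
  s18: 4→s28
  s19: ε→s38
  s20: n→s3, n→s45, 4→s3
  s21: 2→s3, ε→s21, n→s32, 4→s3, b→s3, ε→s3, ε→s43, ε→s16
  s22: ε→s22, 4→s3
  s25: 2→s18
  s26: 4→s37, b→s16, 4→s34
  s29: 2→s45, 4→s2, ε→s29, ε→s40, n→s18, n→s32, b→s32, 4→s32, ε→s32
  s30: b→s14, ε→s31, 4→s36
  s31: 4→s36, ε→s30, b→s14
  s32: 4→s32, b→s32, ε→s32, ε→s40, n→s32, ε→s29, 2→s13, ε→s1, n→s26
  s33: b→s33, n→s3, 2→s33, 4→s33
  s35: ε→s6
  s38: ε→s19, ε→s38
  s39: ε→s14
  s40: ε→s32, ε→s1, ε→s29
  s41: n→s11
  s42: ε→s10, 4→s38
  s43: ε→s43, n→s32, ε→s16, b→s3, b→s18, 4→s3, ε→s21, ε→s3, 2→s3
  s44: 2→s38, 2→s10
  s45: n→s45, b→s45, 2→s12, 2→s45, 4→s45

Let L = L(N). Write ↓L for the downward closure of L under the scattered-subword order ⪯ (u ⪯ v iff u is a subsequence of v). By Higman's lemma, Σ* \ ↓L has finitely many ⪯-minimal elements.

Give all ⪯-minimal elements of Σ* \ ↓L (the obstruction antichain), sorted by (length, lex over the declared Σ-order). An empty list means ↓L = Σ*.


A = [nn2].

|Q|=46, |F|=6, |δ|=102 (39 ε).
min D↑ (4 st, q0=0, F={3}): 0:b→0,n→1,2→0,4→0 1:b→1,n→2,2→1,4→1 2:b→2,n→2,2→3,4→2 3:b→3,n→3,2→3,4→3 (ε-aug+det+¬).
'nn2': |S_i|=[18, 17, 14, 3] end={s12,s13,s45} — reject; 3/3 single-dels accept.
1 minimals (antichain).
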